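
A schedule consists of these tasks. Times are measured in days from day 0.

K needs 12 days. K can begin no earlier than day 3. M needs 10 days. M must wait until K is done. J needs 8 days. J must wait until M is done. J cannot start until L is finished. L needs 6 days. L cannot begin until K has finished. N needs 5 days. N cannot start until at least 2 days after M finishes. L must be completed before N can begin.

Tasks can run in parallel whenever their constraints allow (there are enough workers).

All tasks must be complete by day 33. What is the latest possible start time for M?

J has no dependents, so it just needs to finish by day 33. Starting by 33 − 8 = day 25 achieves that.
N has no dependents, so it just needs to finish by day 33. Starting by 33 − 5 = day 28 achieves that.
M has several dependents: J (must start by day 25); N (must start by day 28, minus 2-day gap → day 26). The earliest of those limits is day 25, so M must start by 25 − 10 = day 15.

15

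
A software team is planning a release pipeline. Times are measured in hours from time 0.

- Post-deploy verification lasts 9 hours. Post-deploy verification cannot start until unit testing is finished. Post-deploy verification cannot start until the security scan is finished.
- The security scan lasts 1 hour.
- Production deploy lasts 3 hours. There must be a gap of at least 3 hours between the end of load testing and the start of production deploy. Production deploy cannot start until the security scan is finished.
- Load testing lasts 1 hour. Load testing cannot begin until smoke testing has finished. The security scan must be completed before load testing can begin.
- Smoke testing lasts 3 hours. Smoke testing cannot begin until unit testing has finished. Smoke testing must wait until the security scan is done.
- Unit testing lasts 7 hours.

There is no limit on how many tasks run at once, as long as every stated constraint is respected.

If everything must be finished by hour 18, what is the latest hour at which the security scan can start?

To finish by hour 18, production deploy (duration 3) must start no later than hour 15.
Load testing has to be done before production deploy (must start by hour 15, minus 3-hour gap → hour 12). That means finishing by hour 12, i.e. starting by 12 − 1 = hour 11.
Smoke testing must finish before load testing (must start by hour 11). With a 3-hour duration, smoke testing must start by 11 − 3 = hour 8.
To finish by hour 18, post-deploy verification (duration 9) must start no later than hour 9.
The security scan has several dependents: smoke testing (must start by hour 8); load testing (must start by hour 11); production deploy (must start by hour 15); post-deploy verification (must start by hour 9). The earliest of those limits is hour 8, so the security scan must start by 8 − 1 = hour 7.

7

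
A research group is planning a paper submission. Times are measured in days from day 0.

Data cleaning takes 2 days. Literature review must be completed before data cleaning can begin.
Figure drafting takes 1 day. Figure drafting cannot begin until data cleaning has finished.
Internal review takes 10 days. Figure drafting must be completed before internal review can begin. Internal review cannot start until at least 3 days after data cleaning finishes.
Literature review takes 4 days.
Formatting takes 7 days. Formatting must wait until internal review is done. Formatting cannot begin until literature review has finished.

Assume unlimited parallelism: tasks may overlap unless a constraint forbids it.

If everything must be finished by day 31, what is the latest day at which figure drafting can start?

13

To finish by day 31, formatting (duration 7) must start no later than day 24.
Internal review must finish before formatting (must start by day 24). With a 10-day duration, internal review must start by 24 − 10 = day 14.
Figure drafting has to be done before internal review (must start by day 14). That means finishing by day 14, i.e. starting by 14 − 1 = day 13.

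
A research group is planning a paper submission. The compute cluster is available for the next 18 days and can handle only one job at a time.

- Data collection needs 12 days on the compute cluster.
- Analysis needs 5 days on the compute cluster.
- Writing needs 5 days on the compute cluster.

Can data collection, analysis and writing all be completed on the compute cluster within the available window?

No

Running back to back, the jobs need 12 + 5 + 5 = 22 days on the compute cluster.
Since 22 > 18, they cannot all fit.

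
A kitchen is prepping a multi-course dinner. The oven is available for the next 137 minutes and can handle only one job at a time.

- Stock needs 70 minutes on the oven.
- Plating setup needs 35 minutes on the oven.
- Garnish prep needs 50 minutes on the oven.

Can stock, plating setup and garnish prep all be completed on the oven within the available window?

No

Running back to back, the jobs need 70 + 35 + 50 = 155 minutes on the oven.
Since 155 > 137, they cannot all fit.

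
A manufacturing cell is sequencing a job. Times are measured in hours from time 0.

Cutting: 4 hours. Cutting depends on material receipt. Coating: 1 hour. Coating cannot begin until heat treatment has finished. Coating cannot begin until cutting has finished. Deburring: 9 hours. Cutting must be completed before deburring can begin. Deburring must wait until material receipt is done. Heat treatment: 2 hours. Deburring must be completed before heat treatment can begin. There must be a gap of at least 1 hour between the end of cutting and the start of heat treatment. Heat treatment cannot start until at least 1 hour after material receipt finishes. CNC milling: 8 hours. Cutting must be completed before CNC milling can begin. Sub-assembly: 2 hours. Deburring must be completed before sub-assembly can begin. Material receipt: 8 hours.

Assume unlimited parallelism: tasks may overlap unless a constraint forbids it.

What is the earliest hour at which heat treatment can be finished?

23

Material receipt can start immediately at hour 0; it finishes at hour 8.
After material receipt (finishes hour 8), cutting can start at hour 8 and finishes at hour 12.
Deburring has to wait for cutting (finishes hour 12); material receipt (finishes hour 8). The latest of these is hour 12, so deburring runs hour 12 to 12 + 9 = hour 21.
For heat treatment: deburring (finishes hour 21); cutting (finishes hour 12, plus 1-hour gap → hour 13); material receipt (finishes hour 8, plus 1-hour gap → hour 9). Taking the maximum gives a start of hour 21, and it finishes at 21 + 2 = hour 23.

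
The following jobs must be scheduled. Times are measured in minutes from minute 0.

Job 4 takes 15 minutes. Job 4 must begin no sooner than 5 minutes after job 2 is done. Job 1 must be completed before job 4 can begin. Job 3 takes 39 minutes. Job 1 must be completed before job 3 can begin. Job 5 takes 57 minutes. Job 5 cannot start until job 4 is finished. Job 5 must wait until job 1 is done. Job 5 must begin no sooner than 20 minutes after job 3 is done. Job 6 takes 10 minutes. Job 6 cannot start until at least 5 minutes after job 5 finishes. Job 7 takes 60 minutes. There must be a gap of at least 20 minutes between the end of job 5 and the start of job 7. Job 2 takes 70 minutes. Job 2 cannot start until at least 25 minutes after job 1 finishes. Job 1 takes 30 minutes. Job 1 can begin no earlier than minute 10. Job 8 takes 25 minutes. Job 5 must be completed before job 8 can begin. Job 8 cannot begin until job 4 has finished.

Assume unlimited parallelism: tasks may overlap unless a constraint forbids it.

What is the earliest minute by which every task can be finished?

292

Job 1 waits on its own release at minute 10, so it starts at minute 10 and finishes at 10 + 30 = minute 40.
After job 1 (finishes minute 40), job 3 can start at minute 40 and finishes at minute 79.
Job 2 cannot begin until job 1 (finishes minute 40, plus 25-minute gap → minute 65). It runs from minute 65 to 65 + 70 = minute 135.
Job 4 has to wait for job 2 (finishes minute 135, plus 5-minute gap → minute 140); job 1 (finishes minute 40). The latest of these is minute 140, so job 4 runs minute 140 to 140 + 15 = minute 155.
For job 5: job 4 (finishes minute 155); job 1 (finishes minute 40); job 3 (finishes minute 79, plus 20-minute gap → minute 99). Taking the maximum gives a start of minute 155, and it finishes at 155 + 57 = minute 212.
Job 8 needs all of job 5 (finishes minute 212); job 4 (finishes minute 155). That puts its earliest start at minute 212; it finishes at 212 + 25 = minute 237.
After job 5 (finishes minute 212, plus 20-minute gap → minute 232), job 7 can start at minute 232 and finishes at minute 292.
Job 6 cannot begin until job 5 (finishes minute 212, plus 5-minute gap → minute 217). It runs from minute 217 to 217 + 10 = minute 227.
All tasks are finished once the last one completes. Finish times: Job 1 at 40, Job 2 at 135, Job 3 at 79, Job 4 at 155, Job 5 at 212, Job 6 at 227, Job 7 at 292, Job 8 at 237. The latest is minute 292.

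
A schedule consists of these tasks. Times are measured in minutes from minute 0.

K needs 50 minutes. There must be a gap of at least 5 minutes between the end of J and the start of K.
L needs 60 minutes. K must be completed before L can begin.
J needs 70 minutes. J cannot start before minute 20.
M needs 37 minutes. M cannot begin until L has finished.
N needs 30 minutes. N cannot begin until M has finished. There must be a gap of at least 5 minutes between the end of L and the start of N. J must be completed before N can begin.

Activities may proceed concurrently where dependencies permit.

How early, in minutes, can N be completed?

272

J waits on its own release at minute 20, so it starts at minute 20 and finishes at 20 + 70 = minute 90.
After J (finishes minute 90, plus 5-minute gap → minute 95), K can start at minute 95 and finishes at minute 145.
After K (finishes minute 145), L can start at minute 145 and finishes at minute 205.
M waits on L (finishes minute 205), so it starts at minute 205 and finishes at 205 + 37 = minute 242.
N cannot start until M (finishes minute 242); L (finishes minute 205, plus 5-minute gap → minute 210); J (finishes minute 90). The controlling bound is minute 242, so N finishes at 242 + 30 = minute 272.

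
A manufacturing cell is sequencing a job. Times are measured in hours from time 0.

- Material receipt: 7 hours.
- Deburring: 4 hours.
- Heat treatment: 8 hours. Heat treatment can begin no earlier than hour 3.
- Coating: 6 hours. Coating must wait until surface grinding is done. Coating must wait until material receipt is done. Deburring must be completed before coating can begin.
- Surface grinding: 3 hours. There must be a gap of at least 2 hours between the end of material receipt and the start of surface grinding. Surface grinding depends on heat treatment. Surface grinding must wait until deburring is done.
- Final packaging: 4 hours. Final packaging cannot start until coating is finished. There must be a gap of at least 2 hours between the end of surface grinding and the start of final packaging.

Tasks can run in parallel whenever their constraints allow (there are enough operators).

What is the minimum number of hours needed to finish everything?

24

After its own release at hour 3, heat treatment can start at hour 3 and finishes at hour 11.
Nothing blocks deburring, so it runs from hour 0 to hour 4.
Nothing blocks material receipt, so it runs from hour 0 to hour 7.
Surface grinding needs all of material receipt (finishes hour 7, plus 2-hour gap → hour 9); heat treatment (finishes hour 11); deburring (finishes hour 4). That puts its earliest start at hour 11; it finishes at 11 + 3 = hour 14.
For coating: surface grinding (finishes hour 14); material receipt (finishes hour 7); deburring (finishes hour 4). Taking the maximum gives a start of hour 14, and it finishes at 14 + 6 = hour 20.
Final packaging needs all of coating (finishes hour 20); surface grinding (finishes hour 14, plus 2-hour gap → hour 16). That puts its earliest start at hour 20; it finishes at 20 + 4 = hour 24.
All tasks are finished once the last one completes. Finish times: Material receipt at 7, Deburring at 4, Heat treatment at 11, Surface grinding at 14, Coating at 20, Final packaging at 24. The latest is hour 24.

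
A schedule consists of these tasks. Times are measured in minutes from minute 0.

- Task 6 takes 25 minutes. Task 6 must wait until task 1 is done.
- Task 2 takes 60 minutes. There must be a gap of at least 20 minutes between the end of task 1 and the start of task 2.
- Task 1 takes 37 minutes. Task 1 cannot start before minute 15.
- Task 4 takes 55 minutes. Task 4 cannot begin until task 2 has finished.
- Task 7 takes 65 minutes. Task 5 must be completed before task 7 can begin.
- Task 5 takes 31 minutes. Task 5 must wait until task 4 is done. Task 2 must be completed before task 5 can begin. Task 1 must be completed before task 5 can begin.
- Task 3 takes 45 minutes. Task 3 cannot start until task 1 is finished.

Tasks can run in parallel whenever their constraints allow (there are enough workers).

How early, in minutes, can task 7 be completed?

After its own release at minute 15, task 1 can start at minute 15 and finishes at minute 52.
After task 1 (finishes minute 52, plus 20-minute gap → minute 72), task 2 can start at minute 72 and finishes at minute 132.
Task 4 cannot begin until task 2 (finishes minute 132). It runs from minute 132 to 132 + 55 = minute 187.
For task 5: task 4 (finishes minute 187); task 2 (finishes minute 132); task 1 (finishes minute 52). Taking the maximum gives a start of minute 187, and it finishes at 187 + 31 = minute 218.
Task 7 cannot begin until task 5 (finishes minute 218). It runs from minute 218 to 218 + 65 = minute 283.

283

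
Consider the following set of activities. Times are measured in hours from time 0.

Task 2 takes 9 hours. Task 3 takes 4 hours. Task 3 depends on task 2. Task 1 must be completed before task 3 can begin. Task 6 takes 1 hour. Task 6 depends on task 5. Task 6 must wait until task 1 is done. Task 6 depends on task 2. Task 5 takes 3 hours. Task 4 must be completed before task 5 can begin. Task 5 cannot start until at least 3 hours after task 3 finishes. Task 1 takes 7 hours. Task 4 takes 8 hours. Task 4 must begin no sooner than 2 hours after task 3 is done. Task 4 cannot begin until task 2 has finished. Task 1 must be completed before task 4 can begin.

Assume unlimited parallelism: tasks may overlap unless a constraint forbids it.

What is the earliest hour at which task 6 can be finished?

Task 2 can start immediately at hour 0; it finishes at hour 9.
Nothing blocks task 1, so it runs from hour 0 to hour 7.
For task 3: task 2 (finishes hour 9); task 1 (finishes hour 7). Taking the maximum gives a start of hour 9, and it finishes at 9 + 4 = hour 13.
For task 4: task 3 (finishes hour 13, plus 2-hour gap → hour 15); task 2 (finishes hour 9); task 1 (finishes hour 7). Taking the maximum gives a start of hour 15, and it finishes at 15 + 8 = hour 23.
Task 5 cannot start until task 4 (finishes hour 23); task 3 (finishes hour 13, plus 3-hour gap → hour 16). The controlling bound is hour 23, so task 5 finishes at 23 + 3 = hour 26.
Task 6 has to wait for task 5 (finishes hour 26); task 1 (finishes hour 7); task 2 (finishes hour 9). The latest of these is hour 26, so task 6 runs hour 26 to 26 + 1 = hour 27.

27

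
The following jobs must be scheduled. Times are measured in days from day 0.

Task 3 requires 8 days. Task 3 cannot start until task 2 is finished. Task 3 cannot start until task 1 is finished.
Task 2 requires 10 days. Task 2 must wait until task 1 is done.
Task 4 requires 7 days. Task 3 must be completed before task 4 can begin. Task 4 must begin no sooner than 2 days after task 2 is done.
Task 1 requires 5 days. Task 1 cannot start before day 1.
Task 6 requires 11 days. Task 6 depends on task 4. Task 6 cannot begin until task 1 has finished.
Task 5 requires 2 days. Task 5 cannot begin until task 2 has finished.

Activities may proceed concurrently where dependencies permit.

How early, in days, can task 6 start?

31

After its own release at day 1, task 1 can start at day 1 and finishes at day 6.
After task 1 (finishes day 6), task 2 can start at day 6 and finishes at day 16.
Task 3 cannot start until task 2 (finishes day 16); task 1 (finishes day 6). The controlling bound is day 16, so task 3 finishes at 16 + 8 = day 24.
Task 4 has to wait for task 3 (finishes day 24); task 2 (finishes day 16, plus 2-day gap → day 18). The latest of these is day 24, so task 4 runs day 24 to 24 + 7 = day 31.
Task 6 waits on task 4 (finishes day 31); task 1 (finishes day 6). The latest of these is day 31, which is the earliest task 6 can start.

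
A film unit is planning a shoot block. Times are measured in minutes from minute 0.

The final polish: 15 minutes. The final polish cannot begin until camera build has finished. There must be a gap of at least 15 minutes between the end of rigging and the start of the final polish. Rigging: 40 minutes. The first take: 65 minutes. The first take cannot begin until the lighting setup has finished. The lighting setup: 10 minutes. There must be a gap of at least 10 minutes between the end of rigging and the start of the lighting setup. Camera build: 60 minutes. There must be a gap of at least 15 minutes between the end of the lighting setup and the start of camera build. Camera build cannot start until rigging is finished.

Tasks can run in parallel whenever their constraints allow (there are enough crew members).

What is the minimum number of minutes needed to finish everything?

150

Nothing blocks rigging, so it runs from minute 0 to minute 40.
The lighting setup cannot begin until rigging (finishes minute 40, plus 10-minute gap → minute 50). It runs from minute 50 to 50 + 10 = minute 60.
The first take waits on the lighting setup (finishes minute 60), so it starts at minute 60 and finishes at 60 + 65 = minute 125.
For camera build: the lighting setup (finishes minute 60, plus 15-minute gap → minute 75); rigging (finishes minute 40). Taking the maximum gives a start of minute 75, and it finishes at 75 + 60 = minute 135.
The final polish needs all of camera build (finishes minute 135); rigging (finishes minute 40, plus 15-minute gap → minute 55). That puts its earliest start at minute 135; it finishes at 135 + 15 = minute 150.
All tasks are finished once the last one completes. Finish times: Rigging at 40, The lighting setup at 60, Camera build at 135, The final polish at 150, The first take at 125. The latest is minute 150.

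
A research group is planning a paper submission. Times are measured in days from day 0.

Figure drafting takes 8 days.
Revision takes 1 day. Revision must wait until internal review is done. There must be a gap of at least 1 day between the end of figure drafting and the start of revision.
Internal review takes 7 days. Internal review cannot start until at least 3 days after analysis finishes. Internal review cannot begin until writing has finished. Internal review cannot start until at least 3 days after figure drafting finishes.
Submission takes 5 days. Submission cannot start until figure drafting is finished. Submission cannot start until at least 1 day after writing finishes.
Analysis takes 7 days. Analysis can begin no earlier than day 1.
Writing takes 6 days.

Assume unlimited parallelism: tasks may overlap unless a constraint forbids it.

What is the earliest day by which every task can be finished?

19

Nothing blocks writing, so it runs from day 0 to day 6.
Nothing blocks figure drafting, so it runs from day 0 to day 8.
Submission cannot start until figure drafting (finishes day 8); writing (finishes day 6, plus 1-day gap → day 7). The controlling bound is day 8, so submission finishes at 8 + 5 = day 13.
Analysis waits on its own release at day 1, so it starts at day 1 and finishes at 1 + 7 = day 8.
Internal review has to wait for analysis (finishes day 8, plus 3-day gap → day 11); writing (finishes day 6); figure drafting (finishes day 8, plus 3-day gap → day 11). The latest of these is day 11, so internal review runs day 11 to 11 + 7 = day 18.
Revision cannot start until internal review (finishes day 18); figure drafting (finishes day 8, plus 1-day gap → day 9). The controlling bound is day 18, so revision finishes at 18 + 1 = day 19.
All tasks are finished once the last one completes. Finish times: Analysis at 8, Figure drafting at 8, Writing at 6, Internal review at 18, Revision at 19, Submission at 13. The latest is day 19.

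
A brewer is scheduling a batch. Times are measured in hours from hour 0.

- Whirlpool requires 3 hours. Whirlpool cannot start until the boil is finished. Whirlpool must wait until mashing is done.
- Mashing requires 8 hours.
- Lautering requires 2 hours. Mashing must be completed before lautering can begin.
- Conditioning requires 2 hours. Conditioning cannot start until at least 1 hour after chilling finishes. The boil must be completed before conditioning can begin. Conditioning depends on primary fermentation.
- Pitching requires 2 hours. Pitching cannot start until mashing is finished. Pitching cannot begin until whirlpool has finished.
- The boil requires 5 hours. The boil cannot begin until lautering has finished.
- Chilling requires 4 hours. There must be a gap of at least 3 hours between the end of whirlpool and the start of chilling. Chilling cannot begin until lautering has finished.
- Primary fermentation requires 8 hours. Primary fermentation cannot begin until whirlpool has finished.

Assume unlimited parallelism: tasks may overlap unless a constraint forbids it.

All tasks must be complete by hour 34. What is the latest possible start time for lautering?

Conditioning must finish by hour 34; it takes 2 hours, so it must start by 34 − 2 = hour 32.
Chilling must finish before conditioning (must start by hour 32, minus 1-hour gap → hour 31). With a 4-hour duration, chilling must start by 31 − 4 = hour 27.
To finish by hour 34, pitching (duration 2) must start no later than hour 32.
Primary fermentation must finish before conditioning (must start by hour 32). With an 8-hour duration, primary fermentation must start by 32 − 8 = hour 24.
Whirlpool must finish in time for chilling (must start by hour 27, minus 3-hour gap → hour 24); pitching (must start by hour 32); primary fermentation (must start by hour 24). The tightest is hour 24, so whirlpool must start by 24 − 3 = hour 21.
The boil has several dependents: whirlpool (must start by hour 21); conditioning (must start by hour 32). The earliest of those limits is hour 21, so the boil must start by 21 − 5 = hour 16.
Lautering feeds the boil (must start by hour 16); chilling (must start by hour 27). Taking the minimum, lautering must finish by hour 16 and start by 16 − 2 = hour 14.

14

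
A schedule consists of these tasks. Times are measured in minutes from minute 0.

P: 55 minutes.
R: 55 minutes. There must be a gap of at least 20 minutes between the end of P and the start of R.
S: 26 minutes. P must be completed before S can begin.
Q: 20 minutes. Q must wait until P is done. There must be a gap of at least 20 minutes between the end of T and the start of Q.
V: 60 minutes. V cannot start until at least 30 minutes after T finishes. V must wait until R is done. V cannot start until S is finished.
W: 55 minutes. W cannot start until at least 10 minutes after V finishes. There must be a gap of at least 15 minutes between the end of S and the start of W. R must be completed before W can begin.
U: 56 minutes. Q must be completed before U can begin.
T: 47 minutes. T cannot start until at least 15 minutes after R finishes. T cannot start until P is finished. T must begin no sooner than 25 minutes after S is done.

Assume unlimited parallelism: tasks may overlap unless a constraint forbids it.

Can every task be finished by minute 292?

P has no prerequisites, so it starts at minute 0 and finishes at minute 55.
After P (finishes minute 55), S can start at minute 55 and finishes at minute 81.
R waits on P (finishes minute 55, plus 20-minute gap → minute 75), so it starts at minute 75 and finishes at 75 + 55 = minute 130.
T has to wait for R (finishes minute 130, plus 15-minute gap → minute 145); P (finishes minute 55); S (finishes minute 81, plus 25-minute gap → minute 106). The latest of these is minute 145, so T runs minute 145 to 145 + 47 = minute 192.
For V: T (finishes minute 192, plus 30-minute gap → minute 222); R (finishes minute 130); S (finishes minute 81). Taking the maximum gives a start of minute 222, and it finishes at 222 + 60 = minute 282.
W needs all of V (finishes minute 282, plus 10-minute gap → minute 292); S (finishes minute 81, plus 15-minute gap → minute 96); R (finishes minute 130). That puts its earliest start at minute 292; it finishes at 292 + 55 = minute 347.
Q has to wait for P (finishes minute 55); T (finishes minute 192, plus 20-minute gap → minute 212). The latest of these is minute 212, so Q runs minute 212 to 212 + 20 = minute 232.
U waits on Q (finishes minute 232), so it starts at minute 232 and finishes at 232 + 56 = minute 288.
The earliest everything can be done is minute 347, which is after the deadline of 292, so it is not possible.

No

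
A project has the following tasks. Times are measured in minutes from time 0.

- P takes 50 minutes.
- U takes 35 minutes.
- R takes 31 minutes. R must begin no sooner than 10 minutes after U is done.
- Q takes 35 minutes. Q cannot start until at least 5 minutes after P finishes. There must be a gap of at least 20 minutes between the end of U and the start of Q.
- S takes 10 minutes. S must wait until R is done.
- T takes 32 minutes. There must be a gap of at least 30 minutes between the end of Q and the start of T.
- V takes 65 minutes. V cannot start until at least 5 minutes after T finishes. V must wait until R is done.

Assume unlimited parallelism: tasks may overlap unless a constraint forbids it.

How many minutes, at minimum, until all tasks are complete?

U has no prerequisites, so it starts at minute 0 and finishes at minute 35.
R waits on U (finishes minute 35, plus 10-minute gap → minute 45), so it starts at minute 45 and finishes at 45 + 31 = minute 76.
S waits on R (finishes minute 76), so it starts at minute 76 and finishes at 76 + 10 = minute 86.
P can start immediately at minute 0; it finishes at minute 50.
For Q: P (finishes minute 50, plus 5-minute gap → minute 55); U (finishes minute 35, plus 20-minute gap → minute 55). Taking the maximum gives a start of minute 55, and it finishes at 55 + 35 = minute 90.
T cannot begin until Q (finishes minute 90, plus 30-minute gap → minute 120). It runs from minute 120 to 120 + 32 = minute 152.
V has to wait for T (finishes minute 152, plus 5-minute gap → minute 157); R (finishes minute 76). The latest of these is minute 157, so V runs minute 157 to 157 + 65 = minute 222.
All tasks are finished once the last one completes. Finish times: P at 50, Q at 90, R at 76, S at 86, T at 152, U at 35, V at 222. The latest is minute 222.

222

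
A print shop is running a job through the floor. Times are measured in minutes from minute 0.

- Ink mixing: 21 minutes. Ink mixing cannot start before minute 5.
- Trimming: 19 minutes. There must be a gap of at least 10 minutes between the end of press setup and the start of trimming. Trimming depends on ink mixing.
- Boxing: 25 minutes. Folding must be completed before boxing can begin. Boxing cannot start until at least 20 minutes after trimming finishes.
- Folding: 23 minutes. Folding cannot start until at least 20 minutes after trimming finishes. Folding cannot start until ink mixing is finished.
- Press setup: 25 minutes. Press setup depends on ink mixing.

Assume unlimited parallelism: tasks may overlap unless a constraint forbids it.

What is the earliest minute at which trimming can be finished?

80

After its own release at minute 5, ink mixing can start at minute 5 and finishes at minute 26.
Press setup waits on ink mixing (finishes minute 26), so it starts at minute 26 and finishes at 26 + 25 = minute 51.
For trimming: press setup (finishes minute 51, plus 10-minute gap → minute 61); ink mixing (finishes minute 26). Taking the maximum gives a start of minute 61, and it finishes at 61 + 19 = minute 80.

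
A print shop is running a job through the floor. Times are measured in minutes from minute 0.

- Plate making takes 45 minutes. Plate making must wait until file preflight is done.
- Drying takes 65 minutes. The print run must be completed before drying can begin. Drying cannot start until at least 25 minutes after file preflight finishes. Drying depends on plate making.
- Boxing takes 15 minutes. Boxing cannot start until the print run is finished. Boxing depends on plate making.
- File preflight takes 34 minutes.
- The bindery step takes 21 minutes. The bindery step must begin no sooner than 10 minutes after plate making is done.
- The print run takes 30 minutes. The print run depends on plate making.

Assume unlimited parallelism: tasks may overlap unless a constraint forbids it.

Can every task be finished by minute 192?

File preflight has no prerequisites, so it starts at minute 0 and finishes at minute 34.
After file preflight (finishes minute 34), plate making can start at minute 34 and finishes at minute 79.
The bindery step waits on plate making (finishes minute 79, plus 10-minute gap → minute 89), so it starts at minute 89 and finishes at 89 + 21 = minute 110.
The print run cannot begin until plate making (finishes minute 79). It runs from minute 79 to 79 + 30 = minute 109.
Boxing needs all of the print run (finishes minute 109); plate making (finishes minute 79). That puts its earliest start at minute 109; it finishes at 109 + 15 = minute 124.
Drying cannot start until the print run (finishes minute 109); file preflight (finishes minute 34, plus 25-minute gap → minute 59); plate making (finishes minute 79). The controlling bound is minute 109, so drying finishes at 109 + 65 = minute 174.
Every task is finished by minute 174, which is no later than the deadline of 192, so the schedule is feasible.

Yes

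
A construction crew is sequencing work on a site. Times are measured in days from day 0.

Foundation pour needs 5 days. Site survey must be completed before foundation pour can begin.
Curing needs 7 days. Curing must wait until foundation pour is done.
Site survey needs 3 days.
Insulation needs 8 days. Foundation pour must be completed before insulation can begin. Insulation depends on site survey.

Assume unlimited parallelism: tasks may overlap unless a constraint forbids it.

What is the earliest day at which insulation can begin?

8

Nothing blocks site survey, so it runs from day 0 to day 3.
After site survey (finishes day 3), foundation pour can start at day 3 and finishes at day 8.
Insulation waits on foundation pour (finishes day 8); site survey (finishes day 3). The latest of these is day 8, which is the earliest insulation can start.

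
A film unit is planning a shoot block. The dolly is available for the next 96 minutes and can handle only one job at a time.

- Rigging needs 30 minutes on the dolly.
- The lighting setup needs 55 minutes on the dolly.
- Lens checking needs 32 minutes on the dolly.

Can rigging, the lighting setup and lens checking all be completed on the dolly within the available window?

No

Running back to back, the jobs need 30 + 55 + 32 = 117 minutes on the dolly.
Since 117 > 96, they cannot all fit.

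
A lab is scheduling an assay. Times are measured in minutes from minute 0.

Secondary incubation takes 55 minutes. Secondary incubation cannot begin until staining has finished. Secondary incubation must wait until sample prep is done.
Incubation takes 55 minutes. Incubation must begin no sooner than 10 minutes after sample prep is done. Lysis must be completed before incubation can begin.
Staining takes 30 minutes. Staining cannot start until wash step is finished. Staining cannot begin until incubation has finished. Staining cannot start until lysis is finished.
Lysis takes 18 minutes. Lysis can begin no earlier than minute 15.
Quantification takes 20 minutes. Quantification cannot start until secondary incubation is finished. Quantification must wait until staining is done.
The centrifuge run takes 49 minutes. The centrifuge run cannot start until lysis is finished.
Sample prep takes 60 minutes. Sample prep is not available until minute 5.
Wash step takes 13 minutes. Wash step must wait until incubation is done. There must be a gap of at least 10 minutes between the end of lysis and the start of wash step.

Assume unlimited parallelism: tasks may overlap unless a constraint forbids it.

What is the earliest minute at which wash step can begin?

Lysis cannot begin until its own release at minute 15. It runs from minute 15 to 15 + 18 = minute 33.
After its own release at minute 5, sample prep can start at minute 5 and finishes at minute 65.
For incubation: sample prep (finishes minute 65, plus 10-minute gap → minute 75); lysis (finishes minute 33). Taking the maximum gives a start of minute 75, and it finishes at 75 + 55 = minute 130.
Wash step waits on incubation (finishes minute 130); lysis (finishes minute 33, plus 10-minute gap → minute 43). The latest of these is minute 130, which is the earliest wash step can start.

130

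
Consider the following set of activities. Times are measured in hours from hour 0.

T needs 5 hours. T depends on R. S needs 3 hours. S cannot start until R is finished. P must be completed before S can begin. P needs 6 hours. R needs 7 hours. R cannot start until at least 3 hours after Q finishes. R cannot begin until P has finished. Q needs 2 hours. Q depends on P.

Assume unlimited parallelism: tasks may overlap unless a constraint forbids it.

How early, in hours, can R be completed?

P has no prerequisites, so it starts at hour 0 and finishes at hour 6.
Q waits on P (finishes hour 6), so it starts at hour 6 and finishes at 6 + 2 = hour 8.
R has to wait for Q (finishes hour 8, plus 3-hour gap → hour 11); P (finishes hour 6). The latest of these is hour 11, so R runs hour 11 to 11 + 7 = hour 18.

18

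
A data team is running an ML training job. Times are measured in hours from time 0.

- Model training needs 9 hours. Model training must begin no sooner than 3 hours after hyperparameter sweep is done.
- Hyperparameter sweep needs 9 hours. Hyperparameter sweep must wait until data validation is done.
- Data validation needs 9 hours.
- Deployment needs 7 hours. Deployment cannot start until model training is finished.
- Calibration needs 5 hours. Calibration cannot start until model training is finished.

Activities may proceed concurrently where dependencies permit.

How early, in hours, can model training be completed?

30

Data validation can start immediately at hour 0; it finishes at hour 9.
Hyperparameter sweep cannot begin until data validation (finishes hour 9). It runs from hour 9 to 9 + 9 = hour 18.
After hyperparameter sweep (finishes hour 18, plus 3-hour gap → hour 21), model training can start at hour 21 and finishes at hour 30.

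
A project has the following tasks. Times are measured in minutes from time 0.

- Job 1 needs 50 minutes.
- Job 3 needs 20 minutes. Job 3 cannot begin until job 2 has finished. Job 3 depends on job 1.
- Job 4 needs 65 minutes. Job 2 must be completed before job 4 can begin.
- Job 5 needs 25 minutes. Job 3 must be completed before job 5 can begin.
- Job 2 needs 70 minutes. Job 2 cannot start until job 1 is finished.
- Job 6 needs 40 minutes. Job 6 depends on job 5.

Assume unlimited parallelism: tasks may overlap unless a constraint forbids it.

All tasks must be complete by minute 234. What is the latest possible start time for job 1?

29

Nothing follows job 6; the deadline of minute 234 is its only limit. It must start by 234 − 40 = minute 194.
Job 5 has to be done before job 6 (must start by minute 194). That means finishing by minute 194, i.e. starting by 194 − 25 = minute 169.
Job 3 must finish before job 5 (must start by minute 169). With a 20-minute duration, job 3 must start by 169 − 20 = minute 149.
To finish by minute 234, job 4 (duration 65) must start no later than minute 169.
Job 2 has several dependents: job 3 (must start by minute 149); job 4 (must start by minute 169). The earliest of those limits is minute 149, so job 2 must start by 149 − 70 = minute 79.
Job 1 feeds job 2 (must start by minute 79); job 3 (must start by minute 149). Taking the minimum, job 1 must finish by minute 79 and start by 79 − 50 = minute 29.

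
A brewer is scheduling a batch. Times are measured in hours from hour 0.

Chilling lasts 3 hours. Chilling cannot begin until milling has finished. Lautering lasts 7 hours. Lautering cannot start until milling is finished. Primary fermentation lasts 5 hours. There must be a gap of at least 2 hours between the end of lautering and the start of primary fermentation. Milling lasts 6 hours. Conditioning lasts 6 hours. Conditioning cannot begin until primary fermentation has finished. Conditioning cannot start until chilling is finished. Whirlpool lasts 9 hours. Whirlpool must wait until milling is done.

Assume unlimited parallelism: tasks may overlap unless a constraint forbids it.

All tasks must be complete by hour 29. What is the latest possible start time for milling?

3

Conditioning must finish by hour 29; it takes 6 hours, so it must start by 29 − 6 = hour 23.
Since conditioning (must start by hour 23) depends on it, primary fermentation must finish by hour 23. Backing off its 5-hour duration gives a latest start of hour 18.
Lautering feeds into primary fermentation (must start by hour 18, minus 2-hour gap → hour 16); so lautering must finish by hour 16 and therefore start by hour 9.
Whirlpool must finish by hour 29; it takes 9 hours, so it must start by 29 − 9 = hour 20.
Chilling has to be done before conditioning (must start by hour 23). That means finishing by hour 23, i.e. starting by 23 − 3 = hour 20.
For milling: lautering (must start by hour 9); whirlpool (must start by hour 20); chilling (must start by hour 20). The most restrictive is hour 9; with a 6-hour duration, milling must start by hour 3.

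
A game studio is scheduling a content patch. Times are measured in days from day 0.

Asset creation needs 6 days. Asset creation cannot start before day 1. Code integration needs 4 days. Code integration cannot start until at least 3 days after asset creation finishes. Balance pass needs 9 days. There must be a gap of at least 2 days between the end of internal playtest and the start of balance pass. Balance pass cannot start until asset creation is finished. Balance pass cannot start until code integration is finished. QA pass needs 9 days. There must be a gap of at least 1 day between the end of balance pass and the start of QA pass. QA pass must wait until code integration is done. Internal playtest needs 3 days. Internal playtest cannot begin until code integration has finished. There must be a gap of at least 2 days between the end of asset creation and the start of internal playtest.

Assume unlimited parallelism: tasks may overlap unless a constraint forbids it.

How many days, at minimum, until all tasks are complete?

Asset creation cannot begin until its own release at day 1. It runs from day 1 to 1 + 6 = day 7.
After asset creation (finishes day 7, plus 3-day gap → day 10), code integration can start at day 10 and finishes at day 14.
Internal playtest needs all of code integration (finishes day 14); asset creation (finishes day 7, plus 2-day gap → day 9). That puts its earliest start at day 14; it finishes at 14 + 3 = day 17.
Balance pass needs all of internal playtest (finishes day 17, plus 2-day gap → day 19); asset creation (finishes day 7); code integration (finishes day 14). That puts its earliest start at day 19; it finishes at 19 + 9 = day 28.
QA pass has to wait for balance pass (finishes day 28, plus 1-day gap → day 29); code integration (finishes day 14). The latest of these is day 29, so QA pass runs day 29 to 29 + 9 = day 38.
All tasks are finished once the last one completes. Finish times: Asset creation at 7, Code integration at 14, Internal playtest at 17, Balance pass at 28, QA pass at 38. The latest is day 38.

38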